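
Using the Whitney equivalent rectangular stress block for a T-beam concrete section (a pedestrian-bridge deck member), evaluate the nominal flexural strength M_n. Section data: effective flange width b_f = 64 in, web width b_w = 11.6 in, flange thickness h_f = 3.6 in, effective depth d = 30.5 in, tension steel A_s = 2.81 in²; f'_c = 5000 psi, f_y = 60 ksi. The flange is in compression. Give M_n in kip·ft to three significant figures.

Tension: T = A_s f_y = 2.81 × 60 = 168.6 kips.
Try a within the flange: a = T/(0.85 f'_c b_f) = 168.6/(0.85 × 5 × 64) = 0.620 in.
Since a = 0.620 ≤ h_f = 3.6 in, the stress block lies entirely in the flange; analyse as a rectangular beam of width b_f.
M_n = T(d − a/2) = 168.6 × (30.5 − 0.31) = 5090.0 kip·in.
M_n = 5090.0/12 = 424.17 kip·ft.

M_n ≈ 424 kip·ft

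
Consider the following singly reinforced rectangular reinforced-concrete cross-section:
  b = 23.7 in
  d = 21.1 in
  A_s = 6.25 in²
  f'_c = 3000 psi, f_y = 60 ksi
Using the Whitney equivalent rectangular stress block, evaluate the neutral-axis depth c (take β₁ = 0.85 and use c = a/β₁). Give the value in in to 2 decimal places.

c ≈ 7.30 in

T = A_s f_y = 6.25 × 60 = 375 kips.
a = T/(0.85 f'_c b) = 375/(0.85 × 3 × 23.7) = 6.2050 in.
With β₁ = 0.85, c = a/β₁ = 6.2050/0.85 = 7.30 in.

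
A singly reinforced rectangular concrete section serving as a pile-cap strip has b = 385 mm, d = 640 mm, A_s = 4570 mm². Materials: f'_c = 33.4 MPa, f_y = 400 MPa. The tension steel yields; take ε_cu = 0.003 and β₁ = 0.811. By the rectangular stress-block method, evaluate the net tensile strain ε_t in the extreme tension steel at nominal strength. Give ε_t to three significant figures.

a = A_s f_y/(0.85 f'_c b) = 167.24 mm.
β₁ = 0.811, so c = a/β₁ = 167.24/0.811 = 206.21 mm.
From the linear strain diagram with ε_cu = 0.003: ε_t = 0.003 (d − c)/c = 0.003 × (640 − 206.21)/206.21 = 0.00631.
Since ε_t ≥ 0.005, the section is tension-controlled.

ε_t ≈ 0.00631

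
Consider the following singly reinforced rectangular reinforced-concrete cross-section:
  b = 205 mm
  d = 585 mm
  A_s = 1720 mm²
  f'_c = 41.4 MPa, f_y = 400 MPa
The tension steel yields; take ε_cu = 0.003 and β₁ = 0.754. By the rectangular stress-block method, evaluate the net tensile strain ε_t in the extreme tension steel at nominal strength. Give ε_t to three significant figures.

a = A_s f_y/(0.85 f'_c b) = 95.37 mm.
β₁ = 0.754, so c = a/β₁ = 95.37/0.754 = 126.49 mm.
From the linear strain diagram with ε_cu = 0.003: ε_t = 0.003 (d − c)/c = 0.003 × (585 − 126.49)/126.49 = 0.0109.
Since ε_t ≥ 0.005, the section is tension-controlled.

ε_t ≈ 0.0109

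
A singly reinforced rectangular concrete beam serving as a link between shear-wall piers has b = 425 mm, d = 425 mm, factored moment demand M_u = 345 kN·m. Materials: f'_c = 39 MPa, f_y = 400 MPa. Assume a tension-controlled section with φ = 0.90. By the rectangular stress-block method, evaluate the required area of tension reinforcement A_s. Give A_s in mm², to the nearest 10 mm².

A_s ≈ 2460 mm²

M_n = M_u/φ = 345/0.90 = 383.333 kN·m.
With M_n = 0.85 f'_c a b (d − a/2), solve the quadratic for a:
a = d − √(d² − 2M_n/(0.85 f'_c b)) = 425 − √(425² − 2 × 383.333×10⁶/(0.85 × 39 × 425)) = 69.74 mm.
A_s = 0.85 f'_c a b / f_y = 0.85 × 39 × 69.74 × 425 / 400 = 2456.4 mm².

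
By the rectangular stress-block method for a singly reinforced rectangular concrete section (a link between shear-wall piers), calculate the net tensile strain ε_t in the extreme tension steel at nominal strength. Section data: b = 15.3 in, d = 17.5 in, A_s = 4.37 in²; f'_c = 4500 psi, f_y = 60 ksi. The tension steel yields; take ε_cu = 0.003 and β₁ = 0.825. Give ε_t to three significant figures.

a = A_s f_y/(0.85 f'_c b) = 4.480 in.
β₁ = 0.825, so c = a/β₁ = 4.480/0.825 = 5.430 in.
From the linear strain diagram with ε_cu = 0.003: ε_t = 0.003 (d − c)/c = 0.003 × (17.5 − 5.430)/5.430 = 0.00667.
Since ε_t ≥ 0.005, the section is tension-controlled.

ε_t ≈ 0.00667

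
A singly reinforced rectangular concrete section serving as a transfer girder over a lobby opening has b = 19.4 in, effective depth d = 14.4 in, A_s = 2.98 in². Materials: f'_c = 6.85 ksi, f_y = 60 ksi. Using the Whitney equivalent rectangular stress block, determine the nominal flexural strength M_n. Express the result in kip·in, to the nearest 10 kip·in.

T = A_s f_y = 2.98 × 60 = 178.8 kips.
a = T/(0.85 f'_c b) = 178.8/(0.85 × 6.85 × 19.4) = 1.583 in.
M_n = T(d − a/2) = 178.8 × (14.4 − 0.7915) = 2433.2 kip·in.

M_n ≈ 2430 kip·in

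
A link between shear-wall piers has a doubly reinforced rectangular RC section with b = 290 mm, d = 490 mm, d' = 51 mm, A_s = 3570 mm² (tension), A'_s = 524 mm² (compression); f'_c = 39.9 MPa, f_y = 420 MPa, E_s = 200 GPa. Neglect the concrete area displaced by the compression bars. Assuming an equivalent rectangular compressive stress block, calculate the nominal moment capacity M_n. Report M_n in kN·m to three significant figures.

M_n ≈ 640 kN·m

Assume both tension and compression steel yield.
Net tension couple steel: A_s − A'_s = 3046 mm².
a = (A_s − A'_s) f_y / (0.85 f'_c b) = 1279320/(0.85 × 39.9 × 290) = 130.07 mm.
c = a/β₁ = 130.07/0.765 = 170.03 mm; ε'_s = 0.003(c − d')/c = 0.0021 ≥ f_y/E_s = 0.0021, so compression steel does yield.
M_n = (A_s − A'_s) f_y (d − a/2) + A'_s f_y (d − d') = [1279320 × (490 − 65.035) + 220080 × (490 − 51)] × 10⁻⁶ = 543.67 + 96.62 = 640.29 kN·m.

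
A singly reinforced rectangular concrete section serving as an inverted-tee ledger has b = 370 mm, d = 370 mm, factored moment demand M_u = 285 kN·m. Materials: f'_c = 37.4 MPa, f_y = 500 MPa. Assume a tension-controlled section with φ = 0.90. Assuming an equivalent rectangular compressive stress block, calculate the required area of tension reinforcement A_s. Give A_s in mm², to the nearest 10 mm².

A_s ≈ 1920 mm²

M_n = M_u/φ = 285/0.90 = 316.667 kN·m.
With M_n = 0.85 f'_c a b (d − a/2), solve the quadratic for a:
a = d − √(d² − 2M_n/(0.85 f'_c b)) = 370 − √(370² − 2 × 316.667×10⁶/(0.85 × 37.4 × 370)) = 81.81 mm.
A_s = 0.85 f'_c a b / f_y = 0.85 × 37.4 × 81.81 × 370 / 500 = 1924.5 mm².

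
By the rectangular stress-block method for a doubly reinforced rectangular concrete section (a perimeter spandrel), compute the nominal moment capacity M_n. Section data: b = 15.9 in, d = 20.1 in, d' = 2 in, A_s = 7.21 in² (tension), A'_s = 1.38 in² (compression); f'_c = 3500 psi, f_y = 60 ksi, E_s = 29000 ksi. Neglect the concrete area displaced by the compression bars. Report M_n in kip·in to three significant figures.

Assume both steels yield.
a = (A_s − A'_s) f_y/(0.85 f'_c b) = (7.21 − 1.38) × 60/(0.85 × 3.5 × 15.9) = 7.395 in.
c = a/β₁ = 7.395/0.85 = 8.700 in; ε'_s = 0.003(c − d')/c = 0.0023 ≥ ε_y = 0.0021, so the compression steel yields.
M_n = (A_s − A'_s) f_y (d − a/2) + A'_s f_y (d − d') = 349.8 × (20.1 − 3.6975) + 82.8 × (20.1 − 2) = 5737.6 + 1498.7 = 7236.3 kip·in.

M_n ≈ 7240 kip·in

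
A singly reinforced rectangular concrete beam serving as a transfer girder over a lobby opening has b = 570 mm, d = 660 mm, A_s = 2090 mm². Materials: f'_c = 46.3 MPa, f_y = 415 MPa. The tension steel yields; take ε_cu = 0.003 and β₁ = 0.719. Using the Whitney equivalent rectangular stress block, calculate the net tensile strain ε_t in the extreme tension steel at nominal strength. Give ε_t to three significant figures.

ε_t ≈ 0.0338

a = A_s f_y/(0.85 f'_c b) = 38.67 mm.
β₁ = 0.719, so c = a/β₁ = 38.67/0.719 = 53.78 mm.
From the linear strain diagram with ε_cu = 0.003: ε_t = 0.003 (d − c)/c = 0.003 × (660 − 53.78)/53.78 = 0.0338.
Since ε_t ≥ 0.005, the section is tension-controlled.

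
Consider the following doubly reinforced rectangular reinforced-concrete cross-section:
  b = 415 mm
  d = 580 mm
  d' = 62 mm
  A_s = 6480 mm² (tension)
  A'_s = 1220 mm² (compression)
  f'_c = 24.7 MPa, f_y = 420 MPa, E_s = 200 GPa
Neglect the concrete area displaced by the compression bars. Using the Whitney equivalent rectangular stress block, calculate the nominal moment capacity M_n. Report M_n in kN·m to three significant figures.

Assume both tension and compression steel yield.
Net tension couple steel: A_s − A'_s = 5260 mm².
a = (A_s − A'_s) f_y / (0.85 f'_c b) = 2209200/(0.85 × 24.7 × 415) = 253.55 mm.
c = a/β₁ = 253.55/0.85 = 298.29 mm; ε'_s = 0.003(c − d')/c = 0.0024 ≥ f_y/E_s = 0.0021, so compression steel does yield.
M_n = (A_s − A'_s) f_y (d − a/2) + A'_s f_y (d − d') = [2209200 × (580 − 126.775) + 512400 × (580 − 62)] × 10⁻⁶ = 1001.26 + 265.42 = 1266.68 kN·m.

M_n ≈ 1270 kN·m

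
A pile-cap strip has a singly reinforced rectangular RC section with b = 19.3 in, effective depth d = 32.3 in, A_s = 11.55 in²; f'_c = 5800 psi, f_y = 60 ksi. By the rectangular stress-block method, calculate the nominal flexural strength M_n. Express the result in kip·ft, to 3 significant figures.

T = A_s f_y = 11.55 × 60 = 693 kips.
a = T/(0.85 f'_c b) = 693/(0.85 × 5.8 × 19.3) = 7.283 in.
M_n = T(d − a/2) = 693 × (32.3 − 3.6415) = 19860.3 kip·in = 19860.3/12 = 1655.03 kip·ft.

M_n ≈ 1660 kip·ft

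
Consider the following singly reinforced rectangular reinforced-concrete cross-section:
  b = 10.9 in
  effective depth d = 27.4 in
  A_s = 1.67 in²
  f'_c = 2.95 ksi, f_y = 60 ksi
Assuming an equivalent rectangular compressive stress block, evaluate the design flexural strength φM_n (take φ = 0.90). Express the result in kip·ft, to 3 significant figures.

φM_n ≈ 192 kip·ft

T = A_s f_y = 1.67 × 60 = 100.2 kips.
a = T/(0.85 f'_c b) = 100.2/(0.85 × 2.95 × 10.9) = 3.666 in.
M_n = T(d − a/2) = 100.2 × (27.4 − 1.833) = 2561.8 kip·in = 2561.8/12 = 213.48 kip·ft.
φM_n = 0.90 × 213.48 = 192.13 kip·ft.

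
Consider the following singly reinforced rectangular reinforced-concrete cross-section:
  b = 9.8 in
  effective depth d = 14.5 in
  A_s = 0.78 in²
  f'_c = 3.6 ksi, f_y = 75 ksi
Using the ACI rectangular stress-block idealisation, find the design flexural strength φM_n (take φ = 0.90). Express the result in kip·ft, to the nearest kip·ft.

φM_n ≈ 59 kip·ft

T = A_s f_y = 0.78 × 75 = 58.5 kips.
a = T/(0.85 f'_c b) = 58.5/(0.85 × 3.6 × 9.8) = 1.951 in.
M_n = T(d − a/2) = 58.5 × (14.5 − 0.9755) = 791.2 kip·in = 791.2/12 = 65.93 kip·ft.
φM_n = 0.90 × 65.93 = 59.34 kip·ft.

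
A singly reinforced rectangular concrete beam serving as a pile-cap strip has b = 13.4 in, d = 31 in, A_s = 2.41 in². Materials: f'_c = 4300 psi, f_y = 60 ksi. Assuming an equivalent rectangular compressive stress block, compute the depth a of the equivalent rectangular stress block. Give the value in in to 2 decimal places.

a ≈ 2.95 in

T = A_s f_y = 2.41 × 60 = 144.6 kips.
a = T/(0.85 f'_c b) = 144.6/(0.85 × 4.3 × 13.4) = 2.95 in.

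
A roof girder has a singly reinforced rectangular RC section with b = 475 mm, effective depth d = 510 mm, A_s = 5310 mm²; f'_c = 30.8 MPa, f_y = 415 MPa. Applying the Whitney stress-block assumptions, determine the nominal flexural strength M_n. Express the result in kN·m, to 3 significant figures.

T = A_s f_y = 5310 × 415 = 2203650 N = 2203.65 kN.
From C = T: a = T/(0.85 f'_c b) = 2203650/(0.85 × 30.8 × 475) = 177.21 mm.
M_n = T(d − a/2) = 2203.65 kN × (510 − 88.605) mm = 928.61 kN·m.

M_n ≈ 929 kN·m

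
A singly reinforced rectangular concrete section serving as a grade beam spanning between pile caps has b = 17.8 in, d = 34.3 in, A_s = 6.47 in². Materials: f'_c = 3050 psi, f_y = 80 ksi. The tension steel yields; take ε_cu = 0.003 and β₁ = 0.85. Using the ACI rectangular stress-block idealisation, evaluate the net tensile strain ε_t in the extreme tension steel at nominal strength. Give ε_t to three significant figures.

a = A_s f_y/(0.85 f'_c b) = 11.216 in.
β₁ = 0.85, so c = a/β₁ = 11.216/0.85 = 13.195 in.
From the linear strain diagram with ε_cu = 0.003: ε_t = 0.003 (d − c)/c = 0.003 × (34.3 − 13.195)/13.195 = 0.00480.
ε_t is between 0.004 and 0.005 — transition zone.

ε_t ≈ 0.00480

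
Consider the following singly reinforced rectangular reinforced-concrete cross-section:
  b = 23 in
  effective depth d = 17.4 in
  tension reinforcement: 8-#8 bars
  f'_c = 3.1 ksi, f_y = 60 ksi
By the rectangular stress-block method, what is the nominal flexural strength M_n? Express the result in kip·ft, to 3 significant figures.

M_n ≈ 451 kip·ft

A_s = 8 × 0.79 = 6.32 in².
T = A_s f_y = 6.32 × 60 = 379.2 kips.
a = T/(0.85 f'_c b) = 379.2/(0.85 × 3.1 × 23) = 6.257 in.
M_n = T(d − a/2) = 379.2 × (17.4 − 3.1285) = 5411.8 kip·in = 5411.8/12 = 450.98 kip·ft.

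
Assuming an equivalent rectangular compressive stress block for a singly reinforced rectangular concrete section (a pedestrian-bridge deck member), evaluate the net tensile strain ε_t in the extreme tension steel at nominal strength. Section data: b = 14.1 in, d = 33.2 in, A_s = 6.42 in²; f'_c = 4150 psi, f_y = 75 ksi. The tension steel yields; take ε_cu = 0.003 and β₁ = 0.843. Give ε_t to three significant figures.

ε_t ≈ 0.00567

a = A_s f_y/(0.85 f'_c b) = 9.681 in.
β₁ = 0.843, so c = a/β₁ = 9.681/0.843 = 11.484 in.
From the linear strain diagram with ε_cu = 0.003: ε_t = 0.003 (d − c)/c = 0.003 × (33.2 − 11.484)/11.484 = 0.00567.
Since ε_t ≥ 0.005, the section is tension-controlled.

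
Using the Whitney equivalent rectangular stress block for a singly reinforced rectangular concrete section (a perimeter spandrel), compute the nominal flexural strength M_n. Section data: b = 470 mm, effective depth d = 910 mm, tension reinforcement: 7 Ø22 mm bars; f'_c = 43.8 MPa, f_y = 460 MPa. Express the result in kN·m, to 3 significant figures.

M_n ≈ 1070 kN·m

A_s = 7 × 380 = 2660 mm².
T = A_s f_y = 2660 × 460 = 1223600 N = 1223.6 kN.
From C = T: a = T/(0.85 f'_c b) = 1223600/(0.85 × 43.8 × 470) = 69.93 mm.
M_n = T(d − a/2) = 1223.6 kN × (910 − 34.965) mm = 1070.69 kN·m.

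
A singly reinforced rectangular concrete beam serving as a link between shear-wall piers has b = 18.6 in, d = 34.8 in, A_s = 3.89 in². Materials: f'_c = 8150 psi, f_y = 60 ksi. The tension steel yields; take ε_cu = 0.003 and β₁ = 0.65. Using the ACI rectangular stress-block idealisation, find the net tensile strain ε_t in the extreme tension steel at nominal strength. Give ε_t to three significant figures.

ε_t ≈ 0.0345

a = A_s f_y/(0.85 f'_c b) = 1.811 in.
β₁ = 0.65, so c = a/β₁ = 1.811/0.65 = 2.786 in.
From the linear strain diagram with ε_cu = 0.003: ε_t = 0.003 (d − c)/c = 0.003 × (34.8 − 2.786)/2.786 = 0.0345.
Since ε_t ≥ 0.005, the section is tension-controlled.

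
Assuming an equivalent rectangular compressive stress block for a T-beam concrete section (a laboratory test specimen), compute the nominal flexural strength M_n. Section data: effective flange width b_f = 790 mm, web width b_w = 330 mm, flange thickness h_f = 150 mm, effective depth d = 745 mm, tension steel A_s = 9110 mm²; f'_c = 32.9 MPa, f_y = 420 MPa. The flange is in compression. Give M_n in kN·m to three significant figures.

M_n ≈ 2510 kN·m

Tension: T = A_s f_y = 9110 × 420 = 3826200 N.
Try a within the flange: a = T/(0.85 f'_c b_f) = 3826200/(0.85 × 32.9 × 790) = 173.19 mm.
a = 173.19 > h_f = 150 mm: the block extends into the web. Split into flange-overhang and web parts.
C_f = 0.85 f'_c (b_f − b_w) h_f = 0.85 × 32.9 × (790 − 330) × 150 = 1929585 N.
Remaining web compression depth: a_w = (T − C_f)/(0.85 f'_c b_w) = (3826200 − 1929585)/(0.85 × 32.9 × 330) = 205.52 mm.
M_n = C_f(d − h_f/2) + (T − C_f)(d − a_w/2) = 1929585 × (745 − 75) + 1896615 × (745 − 102.76) = 1292.82 + 1218.08 = 2510.90 × 10⁶ N·mm.
M_n = 2510.90 kN·m.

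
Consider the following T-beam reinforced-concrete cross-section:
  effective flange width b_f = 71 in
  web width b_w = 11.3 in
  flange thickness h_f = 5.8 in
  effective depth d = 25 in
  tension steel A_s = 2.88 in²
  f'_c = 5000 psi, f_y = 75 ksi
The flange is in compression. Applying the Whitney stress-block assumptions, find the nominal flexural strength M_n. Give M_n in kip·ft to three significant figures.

Tension: T = A_s f_y = 2.88 × 75 = 216 kips.
Try a within the flange: a = T/(0.85 f'_c b_f) = 216/(0.85 × 5 × 71) = 0.716 in.
Since a = 0.716 ≤ h_f = 5.8 in, the stress block lies entirely in the flange; analyse as a rectangular beam of width b_f.
M_n = T(d − a/2) = 216 × (25 − 0.358) = 5322.7 kip·in.
M_n = 5322.7/12 = 443.56 kip·ft.

M_n ≈ 444 kip·ft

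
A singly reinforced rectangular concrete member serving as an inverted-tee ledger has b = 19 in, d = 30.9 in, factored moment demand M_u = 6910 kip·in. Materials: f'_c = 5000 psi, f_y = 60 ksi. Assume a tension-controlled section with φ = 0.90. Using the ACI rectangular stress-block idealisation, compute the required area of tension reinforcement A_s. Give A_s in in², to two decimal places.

M_n = M_u/φ = 6910/0.90 = 7677.78 kip·in.
From M_n = 0.85 f'_c a b (d − a/2):
a = d − √(d² − 2M_n/(0.85 f'_c b)) = 30.9 − √(30.9² − 2 × 7677.78/(0.85 × 5 × 19)) = 3.248 in.
A_s = 0.85 f'_c a b / f_y = 0.85 × 5 × 3.248 × 19 / 60 = 4.371 in².

A_s ≈ 4.37 in²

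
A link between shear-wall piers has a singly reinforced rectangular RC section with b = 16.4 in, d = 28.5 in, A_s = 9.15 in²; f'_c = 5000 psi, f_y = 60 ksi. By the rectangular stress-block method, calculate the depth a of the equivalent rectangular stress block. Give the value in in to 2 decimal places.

a ≈ 7.88 in

T = A_s f_y = 9.15 × 60 = 549 kips.
a = T/(0.85 f'_c b) = 549/(0.85 × 5 × 16.4) = 7.88 in.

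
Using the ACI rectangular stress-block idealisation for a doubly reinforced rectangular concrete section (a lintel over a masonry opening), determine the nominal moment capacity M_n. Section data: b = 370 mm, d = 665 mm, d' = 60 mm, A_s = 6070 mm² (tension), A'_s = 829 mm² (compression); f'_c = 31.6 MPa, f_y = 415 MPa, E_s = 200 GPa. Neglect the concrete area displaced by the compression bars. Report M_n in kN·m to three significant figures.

M_n ≈ 1420 kN·m

Assume both tension and compression steel yield.
Net tension couple steel: A_s − A'_s = 5241 mm².
a = (A_s − A'_s) f_y / (0.85 f'_c b) = 2175015/(0.85 × 31.6 × 370) = 218.85 mm.
c = a/β₁ = 218.85/0.824 = 265.59 mm; ε'_s = 0.003(c − d')/c = 0.0023 ≥ f_y/E_s = 0.0021, so compression steel does yield.
M_n = (A_s − A'_s) f_y (d − a/2) + A'_s f_y (d − d') = [2175015 × (665 − 109.425) + 344035 × (665 − 60)] × 10⁻⁶ = 1208.38 + 208.14 = 1416.52 kN·m.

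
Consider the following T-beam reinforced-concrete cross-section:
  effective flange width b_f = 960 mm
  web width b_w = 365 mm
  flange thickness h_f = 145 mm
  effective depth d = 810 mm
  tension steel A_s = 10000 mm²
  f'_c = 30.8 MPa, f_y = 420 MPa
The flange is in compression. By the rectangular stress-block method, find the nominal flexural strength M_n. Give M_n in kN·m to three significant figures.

M_n ≈ 3040 kN·m

Tension: T = A_s f_y = 10000 × 420 = 4200000 N.
Try a within the flange: a = T/(0.85 f'_c b_f) = 4200000/(0.85 × 30.8 × 960) = 167.11 mm.
a = 167.11 > h_f = 145 mm: the block extends into the web. Split into flange-overhang and web parts.
C_f = 0.85 f'_c (b_f − b_w) h_f = 0.85 × 30.8 × (960 − 365) × 145 = 2258680 N.
Remaining web compression depth: a_w = (T − C_f)/(0.85 f'_c b_w) = (4200000 − 2258680)/(0.85 × 30.8 × 365) = 203.16 mm.
M_n = C_f(d − h_f/2) + (T − C_f)(d − a_w/2) = 2258680 × (810 − 72.5) + 1941320 × (810 − 101.58) = 1665.78 + 1375.27 = 3041.05 × 10⁶ N·mm.
M_n = 3041.05 kN·m.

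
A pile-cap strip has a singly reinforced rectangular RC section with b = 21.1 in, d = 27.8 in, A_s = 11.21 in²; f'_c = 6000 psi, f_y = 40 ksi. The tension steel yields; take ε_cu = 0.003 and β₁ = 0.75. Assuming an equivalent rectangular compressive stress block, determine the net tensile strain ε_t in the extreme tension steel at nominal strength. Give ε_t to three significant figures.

ε_t ≈ 0.0120

a = A_s f_y/(0.85 f'_c b) = 4.167 in.
β₁ = 0.75, so c = a/β₁ = 4.167/0.75 = 5.556 in.
From the linear strain diagram with ε_cu = 0.003: ε_t = 0.003 (d − c)/c = 0.003 × (27.8 − 5.556)/5.556 = 0.0120.
Since ε_t ≥ 0.005, the section is tension-controlled.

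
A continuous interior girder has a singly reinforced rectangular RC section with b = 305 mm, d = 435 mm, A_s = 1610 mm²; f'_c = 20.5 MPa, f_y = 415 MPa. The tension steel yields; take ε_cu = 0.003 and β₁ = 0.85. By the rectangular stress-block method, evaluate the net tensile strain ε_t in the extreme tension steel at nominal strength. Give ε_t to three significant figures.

ε_t ≈ 0.00582

a = A_s f_y/(0.85 f'_c b) = 125.72 mm.
β₁ = 0.85, so c = a/β₁ = 125.72/0.85 = 147.91 mm.
From the linear strain diagram with ε_cu = 0.003: ε_t = 0.003 (d − c)/c = 0.003 × (435 − 147.91)/147.91 = 0.00582.
Since ε_t ≥ 0.005, the section is tension-controlled.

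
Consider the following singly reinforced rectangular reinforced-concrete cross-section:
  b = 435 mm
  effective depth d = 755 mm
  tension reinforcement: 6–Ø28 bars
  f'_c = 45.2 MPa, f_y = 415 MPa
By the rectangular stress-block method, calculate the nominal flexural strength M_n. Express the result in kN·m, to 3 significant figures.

M_n ≈ 1090 kN·m

A_s = 6 × 616 = 3696 mm².
T = A_s f_y = 3696 × 415 = 1533840 N = 1533.84 kN.
From C = T: a = T/(0.85 f'_c b) = 1533840/(0.85 × 45.2 × 435) = 91.78 mm.
M_n = T(d − a/2) = 1533.84 kN × (755 − 45.89) mm = 1087.66 kN·m.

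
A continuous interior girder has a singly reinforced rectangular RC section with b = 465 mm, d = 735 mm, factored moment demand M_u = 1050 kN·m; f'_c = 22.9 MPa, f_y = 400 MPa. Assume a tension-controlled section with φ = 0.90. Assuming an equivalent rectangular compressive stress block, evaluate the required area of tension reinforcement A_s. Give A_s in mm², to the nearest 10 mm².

A_s ≈ 4610 mm²

M_n = M_u/φ = 1050/0.90 = 1166.67 kN·m.
With M_n = 0.85 f'_c a b (d − a/2), solve the quadratic for a:
a = d − √(d² − 2M_n/(0.85 f'_c b)) = 735 − √(735² − 2 × 1166.67×10⁶/(0.85 × 22.9 × 465)) = 203.56 mm.
A_s = 0.85 f'_c a b / f_y = 0.85 × 22.9 × 203.56 × 465 / 400 = 4606.2 mm².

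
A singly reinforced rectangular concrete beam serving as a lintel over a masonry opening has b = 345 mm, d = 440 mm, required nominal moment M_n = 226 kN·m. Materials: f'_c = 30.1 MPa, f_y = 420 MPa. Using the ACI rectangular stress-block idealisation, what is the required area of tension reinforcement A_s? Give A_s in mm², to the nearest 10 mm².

With M_n = 0.85 f'_c a b (d − a/2), solve the quadratic for a:
a = d − √(d² − 2M_n/(0.85 f'_c b)) = 440 − √(440² − 2 × 226×10⁶/(0.85 × 30.1 × 345)) = 62.65 mm.
A_s = 0.85 f'_c a b / f_y = 0.85 × 30.1 × 62.65 × 345 / 420 = 1316.7 mm².

A_s ≈ 1320 mm²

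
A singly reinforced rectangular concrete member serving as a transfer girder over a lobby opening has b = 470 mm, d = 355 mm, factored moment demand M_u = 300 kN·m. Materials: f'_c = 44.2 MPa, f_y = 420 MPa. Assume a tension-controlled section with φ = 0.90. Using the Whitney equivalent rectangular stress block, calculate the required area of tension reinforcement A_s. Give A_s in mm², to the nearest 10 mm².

M_n = M_u/φ = 300/0.90 = 333.333 kN·m.
With M_n = 0.85 f'_c a b (d − a/2), solve the quadratic for a:
a = d − √(d² − 2M_n/(0.85 f'_c b)) = 355 − √(355² − 2 × 333.333×10⁶/(0.85 × 44.2 × 470)) = 57.90 mm.
A_s = 0.85 f'_c a b / f_y = 0.85 × 44.2 × 57.90 × 470 / 420 = 2434.3 mm².

A_s ≈ 2430 mm²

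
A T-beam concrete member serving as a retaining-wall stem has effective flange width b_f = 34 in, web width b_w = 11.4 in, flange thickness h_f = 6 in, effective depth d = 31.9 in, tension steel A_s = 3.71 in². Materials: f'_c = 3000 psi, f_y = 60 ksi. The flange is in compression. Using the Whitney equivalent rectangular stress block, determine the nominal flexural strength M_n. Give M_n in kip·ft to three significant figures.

Tension: T = A_s f_y = 3.71 × 60 = 222.6 kips.
Try a within the flange: a = T/(0.85 f'_c b_f) = 222.6/(0.85 × 3 × 34) = 2.567 in.
Since a = 2.567 ≤ h_f = 6 in, the stress block lies entirely in the flange; analyse as a rectangular beam of width b_f.
M_n = T(d − a/2) = 222.6 × (31.9 − 1.2835) = 6815.2 kip·in.
M_n = 6815.2/12 = 567.93 kip·ft.

M_n ≈ 568 kip·ft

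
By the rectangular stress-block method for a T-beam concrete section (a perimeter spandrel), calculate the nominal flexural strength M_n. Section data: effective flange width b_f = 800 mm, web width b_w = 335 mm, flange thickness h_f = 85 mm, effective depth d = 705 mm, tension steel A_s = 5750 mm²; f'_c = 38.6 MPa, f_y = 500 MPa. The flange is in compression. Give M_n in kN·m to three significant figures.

M_n ≈ 1860 kN·m

Tension: T = A_s f_y = 5750 × 500 = 2875000 N.
Try a within the flange: a = T/(0.85 f'_c b_f) = 2875000/(0.85 × 38.6 × 800) = 109.53 mm.
a = 109.53 > h_f = 85 mm: the block extends into the web. Split into flange-overhang and web parts.
C_f = 0.85 f'_c (b_f − b_w) h_f = 0.85 × 38.6 × (800 − 335) × 85 = 1296815 N.
Remaining web compression depth: a_w = (T − C_f)/(0.85 f'_c b_w) = (2875000 − 1296815)/(0.85 × 38.6 × 335) = 143.58 mm.
M_n = C_f(d − h_f/2) + (T − C_f)(d − a_w/2) = 1296815 × (705 − 42.5) + 1578185 × (705 − 71.79) = 859.14 + 999.32 = 1858.46 × 10⁶ N·mm.
M_n = 1858.46 kN·m.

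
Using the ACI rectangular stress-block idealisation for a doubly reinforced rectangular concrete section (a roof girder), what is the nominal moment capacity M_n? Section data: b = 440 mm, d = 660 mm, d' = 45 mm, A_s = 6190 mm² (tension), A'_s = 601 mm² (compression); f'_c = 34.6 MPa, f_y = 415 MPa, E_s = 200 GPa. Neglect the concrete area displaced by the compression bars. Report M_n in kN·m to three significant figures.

M_n ≈ 1480 kN·m

Assume both tension and compression steel yield.
Net tension couple steel: A_s − A'_s = 5589 mm².
a = (A_s − A'_s) f_y / (0.85 f'_c b) = 2319435/(0.85 × 34.6 × 440) = 179.24 mm.
c = a/β₁ = 179.24/0.803 = 223.21 mm; ε'_s = 0.003(c − d')/c = 0.0024 ≥ f_y/E_s = 0.0021, so compression steel does yield.
M_n = (A_s − A'_s) f_y (d − a/2) + A'_s f_y (d − d') = [2319435 × (660 − 89.62) + 249415 × (660 − 45)] × 10⁻⁶ = 1322.96 + 153.39 = 1476.35 kN·m.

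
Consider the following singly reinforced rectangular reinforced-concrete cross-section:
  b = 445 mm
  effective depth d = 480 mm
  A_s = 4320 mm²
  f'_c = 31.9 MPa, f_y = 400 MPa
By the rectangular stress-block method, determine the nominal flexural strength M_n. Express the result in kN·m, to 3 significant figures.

M_n ≈ 706 kN·m

T = A_s f_y = 4320 × 400 = 1728000 N = 1728 kN.
From C = T: a = T/(0.85 f'_c b) = 1728000/(0.85 × 31.9 × 445) = 143.21 mm.
M_n = T(d − a/2) = 1728 kN × (480 − 71.605) mm = 705.71 kN·m.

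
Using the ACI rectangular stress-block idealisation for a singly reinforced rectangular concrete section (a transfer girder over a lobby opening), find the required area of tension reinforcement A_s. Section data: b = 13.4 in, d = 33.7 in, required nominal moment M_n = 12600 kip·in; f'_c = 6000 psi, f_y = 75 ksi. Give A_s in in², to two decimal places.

A_s ≈ 5.47 in²

From M_n = 0.85 f'_c a b (d − a/2):
a = d − √(d² − 2M_n/(0.85 f'_c b)) = 33.7 − √(33.7² − 2 × 12600/(0.85 × 6 × 13.4)) = 6.006 in.
A_s = 0.85 f'_c a b / f_y = 0.85 × 6 × 6.006 × 13.4 / 75 = 5.473 in².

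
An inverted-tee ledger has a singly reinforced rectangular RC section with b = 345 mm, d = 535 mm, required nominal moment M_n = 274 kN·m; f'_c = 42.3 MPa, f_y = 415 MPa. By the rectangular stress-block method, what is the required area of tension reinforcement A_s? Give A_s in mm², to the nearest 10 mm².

With M_n = 0.85 f'_c a b (d − a/2), solve the quadratic for a:
a = d − √(d² − 2M_n/(0.85 f'_c b)) = 535 − √(535² − 2 × 274×10⁶/(0.85 × 42.3 × 345)) = 43.02 mm.
A_s = 0.85 f'_c a b / f_y = 0.85 × 42.3 × 43.02 × 345 / 415 = 1285.9 mm².

A_s ≈ 1290 mm²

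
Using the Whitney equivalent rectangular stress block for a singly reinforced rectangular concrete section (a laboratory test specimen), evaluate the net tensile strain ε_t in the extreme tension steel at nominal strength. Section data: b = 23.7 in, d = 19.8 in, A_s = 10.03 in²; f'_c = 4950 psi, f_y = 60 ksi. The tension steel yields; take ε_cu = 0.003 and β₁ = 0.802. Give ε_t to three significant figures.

ε_t ≈ 0.00489

a = A_s f_y/(0.85 f'_c b) = 6.035 in.
β₁ = 0.802, so c = a/β₁ = 6.035/0.802 = 7.525 in.
From the linear strain diagram with ε_cu = 0.003: ε_t = 0.003 (d − c)/c = 0.003 × (19.8 − 7.525)/7.525 = 0.00489.
ε_t is between 0.004 and 0.005 — transition zone.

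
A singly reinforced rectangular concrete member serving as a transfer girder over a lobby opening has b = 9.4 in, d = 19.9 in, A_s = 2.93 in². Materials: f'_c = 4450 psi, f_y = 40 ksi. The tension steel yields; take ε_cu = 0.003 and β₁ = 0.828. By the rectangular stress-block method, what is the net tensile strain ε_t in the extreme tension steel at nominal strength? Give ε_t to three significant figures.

ε_t ≈ 0.0120

a = A_s f_y/(0.85 f'_c b) = 3.296 in.
β₁ = 0.828, so c = a/β₁ = 3.296/0.828 = 3.981 in.
From the linear strain diagram with ε_cu = 0.003: ε_t = 0.003 (d − c)/c = 0.003 × (19.9 − 3.981)/3.981 = 0.0120.
Since ε_t ≥ 0.005, the section is tension-controlled.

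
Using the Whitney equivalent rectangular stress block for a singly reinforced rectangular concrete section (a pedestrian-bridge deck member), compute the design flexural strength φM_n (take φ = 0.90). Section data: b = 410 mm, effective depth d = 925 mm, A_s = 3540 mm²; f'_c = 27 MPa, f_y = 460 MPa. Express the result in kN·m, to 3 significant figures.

φM_n ≈ 1230 kN·m

T = A_s f_y = 3540 × 460 = 1628400 N = 1628.4 kN.
From C = T: a = T/(0.85 f'_c b) = 1628400/(0.85 × 27 × 410) = 173.06 mm.
M_n = T(d − a/2) = 1628.4 kN × (925 − 86.53) mm = 1365.36 kN·m.
φM_n = 0.90 × 1365.36 = 1228.82 kN·m.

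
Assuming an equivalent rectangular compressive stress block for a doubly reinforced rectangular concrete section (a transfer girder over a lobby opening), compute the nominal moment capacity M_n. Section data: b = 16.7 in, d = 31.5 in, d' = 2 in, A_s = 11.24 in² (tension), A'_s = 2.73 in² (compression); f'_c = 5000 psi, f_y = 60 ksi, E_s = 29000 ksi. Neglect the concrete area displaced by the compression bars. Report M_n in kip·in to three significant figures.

Assume both steels yield.
a = (A_s − A'_s) f_y/(0.85 f'_c b) = (11.24 − 2.73) × 60/(0.85 × 5 × 16.7) = 7.194 in.
c = a/β₁ = 7.194/0.8 = 8.993 in; ε'_s = 0.003(c − d')/c = 0.0023 ≥ ε_y = 0.0021, so the compression steel yields.
M_n = (A_s − A'_s) f_y (d − a/2) + A'_s f_y (d − d') = 510.6 × (31.5 − 3.597) + 163.8 × (31.5 − 2) = 14247.3 + 4832.1 = 19079.4 kip·in.

M_n ≈ 19100 kip·in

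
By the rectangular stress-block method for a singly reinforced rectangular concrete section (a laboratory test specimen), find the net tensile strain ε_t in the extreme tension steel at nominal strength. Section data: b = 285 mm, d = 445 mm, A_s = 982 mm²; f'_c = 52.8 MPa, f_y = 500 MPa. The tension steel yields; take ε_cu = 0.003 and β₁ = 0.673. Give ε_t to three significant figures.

ε_t ≈ 0.0204

a = A_s f_y/(0.85 f'_c b) = 38.39 mm.
β₁ = 0.673, so c = a/β₁ = 38.39/0.673 = 57.04 mm.
From the linear strain diagram with ε_cu = 0.003: ε_t = 0.003 (d − c)/c = 0.003 × (445 − 57.04)/57.04 = 0.0204.
Since ε_t ≥ 0.005, the section is tension-controlled.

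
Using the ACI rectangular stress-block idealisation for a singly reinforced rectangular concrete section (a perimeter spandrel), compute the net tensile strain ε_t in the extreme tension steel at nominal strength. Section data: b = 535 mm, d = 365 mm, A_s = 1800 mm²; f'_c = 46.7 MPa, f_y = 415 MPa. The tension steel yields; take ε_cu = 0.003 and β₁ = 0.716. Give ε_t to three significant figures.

ε_t ≈ 0.0193

a = A_s f_y/(0.85 f'_c b) = 35.17 mm.
β₁ = 0.716, so c = a/β₁ = 35.17/0.716 = 49.12 mm.
From the linear strain diagram with ε_cu = 0.003: ε_t = 0.003 (d − c)/c = 0.003 × (365 − 49.12)/49.12 = 0.0193.
Since ε_t ≥ 0.005, the section is tension-controlled.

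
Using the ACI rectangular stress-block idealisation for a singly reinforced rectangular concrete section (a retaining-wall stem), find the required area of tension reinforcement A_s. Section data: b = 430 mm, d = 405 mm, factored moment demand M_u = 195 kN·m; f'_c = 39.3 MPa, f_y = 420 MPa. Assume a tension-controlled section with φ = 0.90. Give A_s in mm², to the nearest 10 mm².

M_n = M_u/φ = 195/0.90 = 216.667 kN·m.
With M_n = 0.85 f'_c a b (d − a/2), solve the quadratic for a:
a = d − √(d² − 2M_n/(0.85 f'_c b)) = 405 − √(405² − 2 × 216.667×10⁶/(0.85 × 39.3 × 430)) = 39.13 mm.
A_s = 0.85 f'_c a b / f_y = 0.85 × 39.3 × 39.13 × 430 / 420 = 1338.3 mm².

A_s ≈ 1340 mm²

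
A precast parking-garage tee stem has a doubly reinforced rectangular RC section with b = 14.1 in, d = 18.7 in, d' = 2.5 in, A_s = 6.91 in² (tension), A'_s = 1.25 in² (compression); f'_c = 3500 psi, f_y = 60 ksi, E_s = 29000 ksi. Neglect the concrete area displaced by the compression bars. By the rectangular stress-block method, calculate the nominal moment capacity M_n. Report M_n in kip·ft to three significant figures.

Assume both steels yield.
a = (A_s − A'_s) f_y/(0.85 f'_c b) = (6.91 − 1.25) × 60/(0.85 × 3.5 × 14.1) = 8.096 in.
c = a/β₁ = 8.096/0.85 = 9.525 in; ε'_s = 0.003(c − d')/c = 0.0022 ≥ ε_y = 0.0021, so the compression steel yields.
M_n = (A_s − A'_s) f_y (d − a/2) + A'_s f_y (d − d') = 339.6 × (18.7 − 4.048) + 75 × (18.7 − 2.5) = 4975.8 + 1215.0 = 6190.8 kip·in = 6190.8/12 = 515.90 kip·ft.

M_n ≈ 516 kip·ft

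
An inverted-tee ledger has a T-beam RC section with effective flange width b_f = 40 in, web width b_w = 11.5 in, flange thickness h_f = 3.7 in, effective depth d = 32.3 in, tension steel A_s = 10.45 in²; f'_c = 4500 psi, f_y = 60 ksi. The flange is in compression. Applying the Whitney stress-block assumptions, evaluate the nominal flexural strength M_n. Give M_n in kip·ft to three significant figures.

M_n ≈ 1580 kip·ft

Tension: T = A_s f_y = 10.45 × 60 = 627 kips.
Try a within the flange: a = T/(0.85 f'_c b_f) = 627/(0.85 × 4.5 × 40) = 4.098 in.
a = 4.098 > h_f = 3.7 in: the block extends into the web. Split into flange-overhang and web parts.
C_f = 0.85 f'_c (b_f − b_w) h_f = 0.85 × 4.5 × (40 − 11.5) × 3.7 = 403.3 kips.
Remaining web compression depth: a_w = (T − C_f)/(0.85 f'_c b_w) = (627 − 403.3)/(0.85 × 4.5 × 11.5) = 5.086 in.
M_n = C_f(d − h_f/2) + (T − C_f)(d − a_w/2) = 403.3 × (32.3 − 1.85) + 223.7 × (32.3 − 2.543) = 12280.5 + 6656.6 = 18937.1 kip·in.
M_n = 18937.1/12 = 1578.09 kip·ft.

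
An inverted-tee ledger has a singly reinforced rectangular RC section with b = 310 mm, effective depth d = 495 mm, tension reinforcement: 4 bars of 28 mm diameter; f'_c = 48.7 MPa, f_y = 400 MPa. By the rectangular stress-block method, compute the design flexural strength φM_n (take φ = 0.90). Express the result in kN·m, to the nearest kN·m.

φM_n ≈ 405 kN·m

A_s = 4 × 616 = 2464 mm².
T = A_s f_y = 2464 × 400 = 985600 N = 985.6 kN.
From C = T: a = T/(0.85 f'_c b) = 985600/(0.85 × 48.7 × 310) = 76.81 mm.
M_n = T(d − a/2) = 985.6 kN × (495 − 38.405) mm = 450.02 kN·m.
φM_n = 0.90 × 450.02 = 405.02 kN·m.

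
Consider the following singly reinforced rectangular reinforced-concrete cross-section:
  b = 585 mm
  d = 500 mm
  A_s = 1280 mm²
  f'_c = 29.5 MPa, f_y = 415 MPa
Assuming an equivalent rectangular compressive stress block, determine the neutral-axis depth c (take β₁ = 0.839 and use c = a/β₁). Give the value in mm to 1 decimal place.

T = A_s f_y = 1280 × 415 = 531200 N = 531.2 kN.
Setting C = 0.85 f'_c a b equal to T: a = 531200/(0.85 × 29.5 × 585) = 36.213 mm.
With β₁ = 0.839, c = a/β₁ = 36.213/0.839 = 43.2 mm.

c ≈ 43.2 mm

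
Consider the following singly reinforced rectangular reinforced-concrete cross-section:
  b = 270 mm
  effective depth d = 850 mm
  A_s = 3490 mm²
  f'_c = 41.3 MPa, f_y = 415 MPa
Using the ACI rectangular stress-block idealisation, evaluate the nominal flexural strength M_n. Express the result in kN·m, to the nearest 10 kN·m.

T = A_s f_y = 3490 × 415 = 1448350 N = 1448.35 kN.
From C = T: a = T/(0.85 f'_c b) = 1448350/(0.85 × 41.3 × 270) = 152.81 mm.
M_n = T(d − a/2) = 1448.35 kN × (850 − 76.405) mm = 1120.44 kN·m.

M_n ≈ 1120 kN·m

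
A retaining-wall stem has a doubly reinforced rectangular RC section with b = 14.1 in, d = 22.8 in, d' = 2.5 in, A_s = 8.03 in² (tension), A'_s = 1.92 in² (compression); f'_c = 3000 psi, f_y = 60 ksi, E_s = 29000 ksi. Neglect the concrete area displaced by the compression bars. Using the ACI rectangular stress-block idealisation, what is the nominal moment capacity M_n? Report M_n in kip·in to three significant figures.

Assume both steels yield.
a = (A_s − A'_s) f_y/(0.85 f'_c b) = (8.03 − 1.92) × 60/(0.85 × 3 × 14.1) = 10.196 in.
c = a/β₁ = 10.196/0.85 = 11.995 in; ε'_s = 0.003(c − d')/c = 0.0024 ≥ ε_y = 0.0021, so the compression steel yields.
M_n = (A_s − A'_s) f_y (d − a/2) + A'_s f_y (d − d') = 366.6 × (22.8 − 5.098) + 115.2 × (22.8 − 2.5) = 6489.6 + 2338.6 = 8828.2 kip·in.

M_n ≈ 8830 kip·in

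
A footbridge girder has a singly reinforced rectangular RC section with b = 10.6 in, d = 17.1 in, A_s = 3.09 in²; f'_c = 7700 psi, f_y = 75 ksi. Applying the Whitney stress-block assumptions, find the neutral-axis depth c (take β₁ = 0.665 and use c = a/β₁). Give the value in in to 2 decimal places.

T = A_s f_y = 3.09 × 75 = 231.75 kips.
a = T/(0.85 f'_c b) = 231.75/(0.85 × 7.7 × 10.6) = 3.3404 in.
With β₁ = 0.665, c = a/β₁ = 3.3404/0.665 = 5.02 in.

c ≈ 5.02 in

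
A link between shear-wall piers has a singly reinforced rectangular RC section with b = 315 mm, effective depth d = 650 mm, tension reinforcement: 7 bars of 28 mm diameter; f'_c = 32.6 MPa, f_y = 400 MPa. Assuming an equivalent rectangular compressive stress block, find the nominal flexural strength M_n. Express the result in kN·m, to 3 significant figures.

A_s = 7 × 616 = 4312 mm².
T = A_s f_y = 4312 × 400 = 1724800 N = 1724.8 kN.
From C = T: a = T/(0.85 f'_c b) = 1724800/(0.85 × 32.6 × 315) = 197.60 mm.
M_n = T(d − a/2) = 1724.8 kN × (650 − 98.8) mm = 950.71 kN·m.

M_n ≈ 951 kN·m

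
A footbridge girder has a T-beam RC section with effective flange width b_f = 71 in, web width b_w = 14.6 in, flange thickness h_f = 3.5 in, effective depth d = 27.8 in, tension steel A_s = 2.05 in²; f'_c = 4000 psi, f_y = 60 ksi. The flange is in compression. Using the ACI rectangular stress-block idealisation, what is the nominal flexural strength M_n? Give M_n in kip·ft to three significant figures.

M_n ≈ 282 kip·ft

Tension: T = A_s f_y = 2.05 × 60 = 123 kips.
Try a within the flange: a = T/(0.85 f'_c b_f) = 123/(0.85 × 4 × 71) = 0.510 in.
Since a = 0.510 ≤ h_f = 3.5 in, the stress block lies entirely in the flange; analyse as a rectangular beam of width b_f.
M_n = T(d − a/2) = 123 × (27.8 − 0.255) = 3388.0 kip·in.
M_n = 3388.0/12 = 282.33 kip·ft.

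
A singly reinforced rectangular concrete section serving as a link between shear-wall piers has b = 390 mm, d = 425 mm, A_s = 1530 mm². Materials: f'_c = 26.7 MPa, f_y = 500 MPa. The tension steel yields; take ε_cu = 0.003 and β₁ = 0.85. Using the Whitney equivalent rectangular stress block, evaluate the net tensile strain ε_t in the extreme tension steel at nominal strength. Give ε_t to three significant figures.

ε_t ≈ 0.00954

a = A_s f_y/(0.85 f'_c b) = 86.43 mm.
β₁ = 0.85, so c = a/β₁ = 86.43/0.85 = 101.68 mm.
From the linear strain diagram with ε_cu = 0.003: ε_t = 0.003 (d − c)/c = 0.003 × (425 − 101.68)/101.68 = 0.00954.
Since ε_t ≥ 0.005, the section is tension-controlled.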